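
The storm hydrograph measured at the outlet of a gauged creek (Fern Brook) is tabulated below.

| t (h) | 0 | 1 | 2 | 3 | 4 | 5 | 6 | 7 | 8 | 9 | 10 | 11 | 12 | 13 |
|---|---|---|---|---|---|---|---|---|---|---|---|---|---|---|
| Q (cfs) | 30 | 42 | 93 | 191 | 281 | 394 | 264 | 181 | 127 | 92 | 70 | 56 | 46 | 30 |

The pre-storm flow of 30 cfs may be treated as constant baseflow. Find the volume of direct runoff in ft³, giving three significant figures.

Direct-runoff ordinates (Q − Q_b): 0.0, 12.0, 63.0, 161.0, 251.0, 364.0, 234.0, 151.0, 97.0, 62.0, 40.0, 26.0, 16.0, 0.0 cfs.
ΣQ_DR = 1477 cfs.
With Δt = 1 h = 3600 s, V = ΣQ_DR · Δt = 1477 × 3600 = 5.32 × 10^6 ft³.

V ≈ 5.32 × 10^6 ft³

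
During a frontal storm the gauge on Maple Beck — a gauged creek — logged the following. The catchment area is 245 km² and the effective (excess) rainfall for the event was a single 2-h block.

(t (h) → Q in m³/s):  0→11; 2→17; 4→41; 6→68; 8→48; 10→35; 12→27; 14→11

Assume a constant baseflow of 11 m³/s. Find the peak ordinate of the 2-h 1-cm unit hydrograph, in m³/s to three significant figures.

U_p ≈ 114 m³/s

Direct runoff: 0.0, 6.0, 30.0, 57.0, 37.0, 24.0, 16.0, 0.0 m³/s; ΣQ_DR = 170.0 m³/s, peak = 57.0 m³/s.
Runoff depth d = ΣQ_DR·Δt / A = 170.0 × 7200 / (245 km²) = 4.996 mm.
The 1-cm UH is the DRH scaled by (10 mm)/d, so U_p = 57.0 × 10/4.996 = 114 m³/s.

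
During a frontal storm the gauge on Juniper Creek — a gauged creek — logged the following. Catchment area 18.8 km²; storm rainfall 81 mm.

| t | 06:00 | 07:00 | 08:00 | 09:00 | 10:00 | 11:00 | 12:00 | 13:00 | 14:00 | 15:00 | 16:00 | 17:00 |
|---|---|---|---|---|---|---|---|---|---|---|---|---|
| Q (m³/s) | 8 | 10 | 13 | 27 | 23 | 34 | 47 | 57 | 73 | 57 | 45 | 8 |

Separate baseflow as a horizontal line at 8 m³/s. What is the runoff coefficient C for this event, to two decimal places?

C ≈ 0.72

ΣQ_DR = 306.0 m³/s; V = ΣQ_DR·Δt = 1.102 × 10^6 m³.
Runoff depth d = V / A = 58.60 mm.
C = d / P = 58.60 / 81 = 0.72.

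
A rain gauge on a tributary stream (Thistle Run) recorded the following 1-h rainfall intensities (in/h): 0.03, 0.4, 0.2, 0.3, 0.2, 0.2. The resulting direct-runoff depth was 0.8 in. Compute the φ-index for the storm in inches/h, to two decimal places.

φ ≈ 0.10 in/h

Only the 5 blocks with intensity above φ contribute runoff: 0.4, 0.2, 0.3, 0.2, 0.2 in/h.
Σ(I−φ)·Δt = d  ⇒  (0.4+0.2+0.3+0.2+0.2 − 5φ)·1 = 0.8
φ = (1.300 − 0.8/1) / 5 = 0.10 in/h.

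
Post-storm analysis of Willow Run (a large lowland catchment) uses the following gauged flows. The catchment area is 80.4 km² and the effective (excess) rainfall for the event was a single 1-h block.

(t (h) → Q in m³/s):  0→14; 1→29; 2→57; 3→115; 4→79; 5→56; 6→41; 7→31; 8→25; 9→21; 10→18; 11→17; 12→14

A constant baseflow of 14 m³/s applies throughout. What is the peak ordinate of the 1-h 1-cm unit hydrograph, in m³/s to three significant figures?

Direct runoff: 0.0, 15.0, 43.0, 101.0, 65.0, 42.0, 27.0, 17.0, 11.0, 7.0, 4.0, 3.0, 0.0 m³/s; ΣQ_DR = 335.0 m³/s, peak = 101.0 m³/s.
Runoff depth d = ΣQ_DR·Δt / A = 335.0 × 3600 / (80.4 km²) = 15.00 mm.
The 1-cm UH is the DRH scaled by (10 mm)/d, so U_p = 101.0 × 10/15.00 = 67.3 m³/s.

U_p ≈ 67.3 m³/s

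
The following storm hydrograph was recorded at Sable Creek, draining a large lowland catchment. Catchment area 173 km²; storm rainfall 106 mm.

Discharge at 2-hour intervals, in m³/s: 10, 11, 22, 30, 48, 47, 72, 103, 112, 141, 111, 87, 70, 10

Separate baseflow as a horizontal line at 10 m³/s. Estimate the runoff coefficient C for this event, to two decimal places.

ΣQ_DR = 734.0 m³/s; V = ΣQ_DR·Δt = 5.285 × 10^6 m³.
Runoff depth d = V / A = 30.55 mm.
C = d / P = 30.55 / 106 = 0.29.

C ≈ 0.29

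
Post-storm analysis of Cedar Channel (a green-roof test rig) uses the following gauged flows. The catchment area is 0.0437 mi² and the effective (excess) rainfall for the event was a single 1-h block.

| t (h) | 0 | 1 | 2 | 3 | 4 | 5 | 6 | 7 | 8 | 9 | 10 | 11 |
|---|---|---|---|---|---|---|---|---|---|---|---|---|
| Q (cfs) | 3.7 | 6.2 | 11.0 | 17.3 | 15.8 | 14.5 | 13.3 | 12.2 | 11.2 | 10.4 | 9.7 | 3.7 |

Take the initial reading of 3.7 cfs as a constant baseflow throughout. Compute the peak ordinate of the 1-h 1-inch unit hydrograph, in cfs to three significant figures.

Direct runoff: 0.0, 2.5, 7.3, 13.6, 12.1, 10.8, 9.6, 8.5, 7.5, 6.7, 6.0, 0.0 cfs; ΣQ_DR = 84.60 cfs, peak = 13.6 cfs.
Runoff depth d = ΣQ_DR·Δt / A = 84.60 × 3600 / (0.0437 mi²) = 3.000 in.
The 1-inch UH is the DRH scaled by (1 in)/d, so U_p = 13.6 × 1/3.000 = 4.53 cfs.

U_p ≈ 4.53 cfs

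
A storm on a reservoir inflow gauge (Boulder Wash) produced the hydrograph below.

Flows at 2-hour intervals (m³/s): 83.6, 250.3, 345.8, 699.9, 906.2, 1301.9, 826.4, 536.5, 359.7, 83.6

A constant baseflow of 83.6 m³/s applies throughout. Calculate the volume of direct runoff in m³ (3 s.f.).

V ≈ 3.28 × 10^7 m³

Direct-runoff ordinates (Q − Q_b): 0.0, 166.7, 262.2, 616.3, 822.6, 1218.3, 742.8, 452.9, 276.1, 0.0 m³/s.
ΣQ_DR = 4558 m³/s.
With Δt = 2 h = 7200 s, V = ΣQ_DR · Δt = 4558 × 7200 = 3.28 × 10^7 m³.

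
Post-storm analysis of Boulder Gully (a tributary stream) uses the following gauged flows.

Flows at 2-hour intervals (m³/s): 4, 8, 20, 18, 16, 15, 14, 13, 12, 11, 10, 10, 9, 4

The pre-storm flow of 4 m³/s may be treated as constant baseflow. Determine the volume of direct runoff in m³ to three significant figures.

Direct-runoff ordinates (Q − Q_b): 0.0, 4.0, 16.0, 14.0, 12.0, 11.0, 10.0, 9.0, 8.0, 7.0, 6.0, 6.0, 5.0, 0.0 m³/s.
ΣQ_DR = 108.0 m³/s.
With Δt = 2 h = 7200 s, V = ΣQ_DR · Δt = 108.0 × 7200 = 7.78 × 10^5 m³.

V ≈ 7.78 × 10^5 m³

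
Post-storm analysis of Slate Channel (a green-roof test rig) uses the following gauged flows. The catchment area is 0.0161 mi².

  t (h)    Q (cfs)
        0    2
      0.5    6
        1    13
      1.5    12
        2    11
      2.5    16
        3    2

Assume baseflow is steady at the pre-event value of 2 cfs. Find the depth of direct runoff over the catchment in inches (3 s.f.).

Direct runoff: 0.0, 4.0, 11.0, 10.0, 9.0, 14.0, 0.0 cfs; ΣQ_DR = 48.00 cfs.
V = ΣQ_DR · Δt = 48.00 × 1800 s = 86400 ft³.
Over A = 0.0161 mi², depth = V / A = 2.31 in.

d ≈ 2.31 in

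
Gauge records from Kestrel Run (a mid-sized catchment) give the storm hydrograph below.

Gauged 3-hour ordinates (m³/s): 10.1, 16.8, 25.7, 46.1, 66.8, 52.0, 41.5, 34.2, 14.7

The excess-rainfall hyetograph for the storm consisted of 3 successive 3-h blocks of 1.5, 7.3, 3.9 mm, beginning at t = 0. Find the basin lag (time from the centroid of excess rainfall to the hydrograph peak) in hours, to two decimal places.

t_L ≈ 6.93 h

Centroid of excess rainfall: t_c = Σ P_i·t̄_i / ΣP_i = 5.0669 h (block centres at 1.5, 4.5, 7.5 h).
Hydrograph peak occurs at t = 12 h, so basin lag t_L = 12 − 5.0669 = 6.93 h.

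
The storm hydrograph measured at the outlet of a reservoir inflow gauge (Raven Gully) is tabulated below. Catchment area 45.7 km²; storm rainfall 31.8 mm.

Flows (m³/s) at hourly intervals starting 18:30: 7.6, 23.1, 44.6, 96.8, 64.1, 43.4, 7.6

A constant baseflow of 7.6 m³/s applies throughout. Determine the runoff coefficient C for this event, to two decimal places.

ΣQ_DR = 234.0 m³/s; V = ΣQ_DR·Δt = 8.424 × 10^5 m³.
Runoff depth d = V / A = 18.43 mm.
C = d / P = 18.43 / 31.8 = 0.58.

C ≈ 0.58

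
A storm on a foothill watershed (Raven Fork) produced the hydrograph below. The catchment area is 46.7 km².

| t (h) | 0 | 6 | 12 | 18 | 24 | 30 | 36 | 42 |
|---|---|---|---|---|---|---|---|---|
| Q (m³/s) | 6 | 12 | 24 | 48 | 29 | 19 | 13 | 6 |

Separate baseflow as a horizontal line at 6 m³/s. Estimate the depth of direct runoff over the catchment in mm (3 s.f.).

Direct runoff: 0.0, 6.0, 18.0, 42.0, 23.0, 13.0, 7.0, 0.0 m³/s; ΣQ_DR = 109.0 m³/s.
V = ΣQ_DR · Δt = 109.0 × 21600 s = 2.354 × 10^6 m³.
Over A = 46.7 km², depth = V / A = 50.4 mm.

d ≈ 50.4 mm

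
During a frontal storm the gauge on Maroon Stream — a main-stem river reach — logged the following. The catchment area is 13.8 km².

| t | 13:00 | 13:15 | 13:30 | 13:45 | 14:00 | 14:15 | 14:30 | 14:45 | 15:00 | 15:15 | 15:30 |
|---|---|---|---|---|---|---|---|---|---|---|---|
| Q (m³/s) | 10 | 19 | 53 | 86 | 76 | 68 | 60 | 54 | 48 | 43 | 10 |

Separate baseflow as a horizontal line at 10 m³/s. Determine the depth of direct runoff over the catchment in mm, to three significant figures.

d ≈ 27.2 mm

Direct runoff: 0.0, 9.0, 43.0, 76.0, 66.0, 58.0, 50.0, 44.0, 38.0, 33.0, 0.0 m³/s; ΣQ_DR = 417.0 m³/s.
V = ΣQ_DR · Δt = 417.0 × 900 s = 3.753 × 10^5 m³.
Over A = 13.8 km², depth = V / A = 27.2 mm.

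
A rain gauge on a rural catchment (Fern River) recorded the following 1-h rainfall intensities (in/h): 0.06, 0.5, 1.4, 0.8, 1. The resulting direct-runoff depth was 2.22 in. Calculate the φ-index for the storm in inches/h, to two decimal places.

φ ≈ 0.37 in/h

Only the 4 blocks with intensity above φ contribute runoff: 0.5, 1.4, 0.8, 1 in/h.
Σ(I−φ)·Δt = d  ⇒  (0.5+1.4+0.8+1 − 4φ)·1 = 2.22
φ = (3.700 − 2.22/1) / 4 = 0.37 in/h.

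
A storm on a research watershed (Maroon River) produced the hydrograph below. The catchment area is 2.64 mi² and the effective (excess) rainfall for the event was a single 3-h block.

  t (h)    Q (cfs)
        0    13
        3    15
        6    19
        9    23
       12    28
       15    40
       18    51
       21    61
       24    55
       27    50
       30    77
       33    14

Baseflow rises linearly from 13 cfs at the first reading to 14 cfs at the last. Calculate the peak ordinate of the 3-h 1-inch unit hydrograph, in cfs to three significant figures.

Direct runoff: 0.00, 1.91, 5.82, 9.73, 14.64, 26.55, 37.45, 47.36, 41.27, 36.18, 63.09, 0.00 cfs; ΣQ_DR = 284.0 cfs, peak = 63.09 cfs.
Runoff depth d = ΣQ_DR·Δt / A = 284.0 × 10800 / (2.64 mi²) = 0.5001 in.
The 1-inch UH is the DRH scaled by (1 in)/d, so U_p = 63.09 × 1/0.5001 = 126 cfs.

U_p ≈ 126 cfs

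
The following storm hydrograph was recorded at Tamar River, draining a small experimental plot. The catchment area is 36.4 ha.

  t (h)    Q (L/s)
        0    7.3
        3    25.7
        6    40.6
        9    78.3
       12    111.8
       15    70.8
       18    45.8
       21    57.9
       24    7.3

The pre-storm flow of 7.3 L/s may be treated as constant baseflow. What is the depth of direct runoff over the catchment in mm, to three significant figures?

d ≈ 11.3 mm

Direct runoff: 0.0, 18.4, 33.3, 71.0, 104.5, 63.5, 38.5, 50.6, 0.0 L/s; ΣQ_DR = 379.8 L/s.
V = ΣQ_DR · Δt = 379.8 × 10800 s = 4.102 × 10^6 L.
Over A = 36.4 ha, depth = V / A = 11.3 mm.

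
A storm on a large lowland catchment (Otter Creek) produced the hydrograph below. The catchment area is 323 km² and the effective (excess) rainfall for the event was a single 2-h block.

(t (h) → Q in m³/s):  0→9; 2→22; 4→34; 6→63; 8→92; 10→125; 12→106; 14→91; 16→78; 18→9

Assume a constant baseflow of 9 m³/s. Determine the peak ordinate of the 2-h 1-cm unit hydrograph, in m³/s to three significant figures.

Direct runoff: 0.0, 13.0, 25.0, 54.0, 83.0, 116.0, 97.0, 82.0, 69.0, 0.0 m³/s; ΣQ_DR = 539.0 m³/s, peak = 116.0 m³/s.
Runoff depth d = ΣQ_DR·Δt / A = 539.0 × 7200 / (323 km²) = 12.01 mm.
The 1-cm UH is the DRH scaled by (10 mm)/d, so U_p = 116.0 × 10/12.01 = 96.5 m³/s.

U_p ≈ 96.5 m³/s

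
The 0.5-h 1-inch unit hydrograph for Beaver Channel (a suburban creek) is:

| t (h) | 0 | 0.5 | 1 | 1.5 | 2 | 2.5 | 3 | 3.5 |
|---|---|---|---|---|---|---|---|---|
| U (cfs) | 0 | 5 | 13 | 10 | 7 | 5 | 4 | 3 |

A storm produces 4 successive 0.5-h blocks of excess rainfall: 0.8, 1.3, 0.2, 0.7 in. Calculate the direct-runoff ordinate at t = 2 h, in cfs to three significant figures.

Q ≈ 24.7 cfs

By discrete convolution, Q_j = Σ (P_i / 1 in) · U_{j−i}.
At t = 2 h (j=4): Q = (0.8/1)·7 + (1.3/1)·10 + (0.2/1)·13 + (0.7/1)·5 = 24.7 cfs.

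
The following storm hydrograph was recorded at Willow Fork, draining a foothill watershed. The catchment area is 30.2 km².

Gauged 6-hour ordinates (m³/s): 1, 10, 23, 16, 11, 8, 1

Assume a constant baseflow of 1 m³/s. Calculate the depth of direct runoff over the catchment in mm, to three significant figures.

d ≈ 45.1 mm

Direct runoff: 0.0, 9.0, 22.0, 15.0, 10.0, 7.0, 0.0 m³/s; ΣQ_DR = 63.00 m³/s.
V = ΣQ_DR · Δt = 63.00 × 21600 s = 1.361 × 10^6 m³.
Over A = 30.2 km², depth = V / A = 45.1 mm.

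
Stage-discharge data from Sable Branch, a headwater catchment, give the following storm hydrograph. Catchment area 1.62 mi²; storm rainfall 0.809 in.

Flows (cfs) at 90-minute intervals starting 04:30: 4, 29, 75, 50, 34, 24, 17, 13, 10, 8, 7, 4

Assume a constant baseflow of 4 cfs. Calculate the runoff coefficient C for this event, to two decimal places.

ΣQ_DR = 227.0 cfs; V = ΣQ_DR·Δt = 1.226 × 10^6 ft³.
Runoff depth d = V / A = 0.3257 in.
C = d / P = 0.3257 / 0.809 = 0.40.

C ≈ 0.40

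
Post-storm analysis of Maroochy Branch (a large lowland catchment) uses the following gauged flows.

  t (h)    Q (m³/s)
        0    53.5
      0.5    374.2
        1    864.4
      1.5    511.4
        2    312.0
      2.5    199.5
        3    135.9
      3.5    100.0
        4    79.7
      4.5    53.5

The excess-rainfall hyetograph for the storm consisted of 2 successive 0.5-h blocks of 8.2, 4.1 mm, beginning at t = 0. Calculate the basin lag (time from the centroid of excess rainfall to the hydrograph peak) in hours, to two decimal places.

Centroid of excess rainfall: t_c = Σ P_i·t̄_i / ΣP_i = 0.4167 h (block centres at 0.25, 0.75 h).
Hydrograph peak occurs at t = 1 h, so basin lag t_L = 1 − 0.4167 = 0.58 h.

t_L ≈ 0.58 h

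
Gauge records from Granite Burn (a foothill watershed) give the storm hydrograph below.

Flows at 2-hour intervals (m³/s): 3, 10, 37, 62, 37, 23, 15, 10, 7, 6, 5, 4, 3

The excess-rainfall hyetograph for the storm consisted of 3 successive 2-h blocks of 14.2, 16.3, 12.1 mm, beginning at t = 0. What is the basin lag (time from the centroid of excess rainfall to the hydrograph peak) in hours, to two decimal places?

Centroid of excess rainfall: t_c = Σ P_i·t̄_i / ΣP_i = 2.9014 h (block centres at 1, 3, 5 h).
Hydrograph peak occurs at t = 6 h, so basin lag t_L = 6 − 2.9014 = 3.10 h.

t_L ≈ 3.10 h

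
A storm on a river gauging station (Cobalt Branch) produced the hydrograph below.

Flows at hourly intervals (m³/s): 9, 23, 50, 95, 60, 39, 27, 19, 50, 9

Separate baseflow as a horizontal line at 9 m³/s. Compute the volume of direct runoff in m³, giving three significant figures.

V ≈ 1.05 × 10^6 m³

Direct-runoff ordinates (Q − Q_b): 0.0, 14.0, 41.0, 86.0, 51.0, 30.0, 18.0, 10.0, 41.0, 0.0 m³/s.
ΣQ_DR = 291.0 m³/s.
With Δt = 1 h = 3600 s, V = ΣQ_DR · Δt = 291.0 × 3600 = 1.05 × 10^6 m³.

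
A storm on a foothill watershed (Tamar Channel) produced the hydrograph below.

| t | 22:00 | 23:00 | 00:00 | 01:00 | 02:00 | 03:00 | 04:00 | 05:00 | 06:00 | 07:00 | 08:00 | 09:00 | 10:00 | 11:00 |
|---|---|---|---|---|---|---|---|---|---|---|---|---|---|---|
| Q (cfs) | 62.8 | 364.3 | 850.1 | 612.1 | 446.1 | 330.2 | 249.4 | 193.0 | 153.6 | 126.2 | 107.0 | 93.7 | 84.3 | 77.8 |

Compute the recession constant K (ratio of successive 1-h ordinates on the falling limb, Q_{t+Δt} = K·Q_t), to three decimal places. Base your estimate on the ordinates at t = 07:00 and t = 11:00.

K ≈ 0.886

Using the recession-limb readings at t = 07:00 and t = 11:00: Q falls from 126.2 to 77.8 cfs over 4 intervals.
K = (Q₂/Q₁)^(1/4) = (77.8/126.2)^(1/4) = 0.886.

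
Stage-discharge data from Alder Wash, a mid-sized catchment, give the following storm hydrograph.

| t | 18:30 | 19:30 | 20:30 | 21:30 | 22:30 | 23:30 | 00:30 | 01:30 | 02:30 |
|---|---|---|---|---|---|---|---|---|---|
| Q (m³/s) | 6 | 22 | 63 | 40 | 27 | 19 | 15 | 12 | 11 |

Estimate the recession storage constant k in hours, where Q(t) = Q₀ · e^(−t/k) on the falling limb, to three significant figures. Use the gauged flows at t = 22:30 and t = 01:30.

k ≈ 3.70 h

On the falling limb, Q drops from 27 to 12 m³/s between t = 22:30 and t = 01:30 (Δt = 3 h).
k = −Δt / ln(Q₂/Q₁) = −3 / ln(12/27) = 3.70 h.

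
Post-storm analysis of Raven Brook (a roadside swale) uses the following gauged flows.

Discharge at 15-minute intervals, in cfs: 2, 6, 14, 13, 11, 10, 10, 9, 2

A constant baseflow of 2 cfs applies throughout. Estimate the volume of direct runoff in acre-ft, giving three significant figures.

V ≈ 1.22 acre-ft

Direct-runoff ordinates (Q − Q_b): 0.0, 4.0, 12.0, 11.0, 9.0, 8.0, 8.0, 7.0, 0.0 cfs.
ΣQ_DR = 59.00 cfs.
With Δt = 0.25 h = 900 s, V = ΣQ_DR · Δt = 59.00 × 900 = 53100 ft³ = 1.22 acre-ft.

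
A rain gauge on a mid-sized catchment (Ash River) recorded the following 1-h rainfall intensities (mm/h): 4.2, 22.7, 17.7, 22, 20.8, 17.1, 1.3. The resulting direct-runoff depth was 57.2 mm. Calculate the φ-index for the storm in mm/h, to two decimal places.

φ ≈ 8.62 mm/h

Only the 5 blocks with intensity above φ contribute runoff: 22.7, 17.7, 22, 20.8, 17.1 mm/h.
Σ(I−φ)·Δt = d  ⇒  (22.7+17.7+22+20.8+17.1 − 5φ)·1 = 57.2
φ = (100.3 − 57.2/1) / 5 = 8.62 mm/h.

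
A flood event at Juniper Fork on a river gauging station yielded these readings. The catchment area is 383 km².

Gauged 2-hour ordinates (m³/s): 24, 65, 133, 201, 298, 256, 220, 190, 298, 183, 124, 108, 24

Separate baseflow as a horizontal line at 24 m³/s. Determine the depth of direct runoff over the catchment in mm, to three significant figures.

d ≈ 34.1 mm

Direct runoff: 0.0, 41.0, 109.0, 177.0, 274.0, 232.0, 196.0, 166.0, 274.0, 159.0, 100.0, 84.0, 0.0 m³/s; ΣQ_DR = 1812 m³/s.
V = ΣQ_DR · Δt = 1812 × 7200 s = 1.305 × 10^7 m³.
Over A = 383 km², depth = V / A = 34.1 mm.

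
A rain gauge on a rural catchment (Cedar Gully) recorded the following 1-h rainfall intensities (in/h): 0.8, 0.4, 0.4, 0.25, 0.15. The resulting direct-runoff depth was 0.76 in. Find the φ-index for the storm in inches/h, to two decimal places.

Only the 3 blocks with intensity above φ contribute runoff: 0.8, 0.4, 0.4 in/h.
Σ(I−φ)·Δt = d  ⇒  (0.8+0.4+0.4 − 3φ)·1 = 0.76
φ = (1.600 − 0.76/1) / 3 = 0.28 in/h.

φ ≈ 0.28 in/h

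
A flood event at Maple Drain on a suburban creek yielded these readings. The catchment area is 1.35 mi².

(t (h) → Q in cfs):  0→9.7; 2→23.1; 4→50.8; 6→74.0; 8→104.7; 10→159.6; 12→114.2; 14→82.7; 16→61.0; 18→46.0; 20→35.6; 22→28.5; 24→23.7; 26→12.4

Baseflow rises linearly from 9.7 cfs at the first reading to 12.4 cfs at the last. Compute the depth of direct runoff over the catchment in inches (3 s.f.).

d ≈ 1.54 in

Direct runoff: 0.00, 13.19, 40.68, 63.68, 94.17, 148.86, 103.25, 71.55, 49.64, 34.43, 23.82, 16.52, 11.51, 0.00 cfs; ΣQ_DR = 671.3 cfs.
V = ΣQ_DR · Δt = 671.3 × 7200 s = 4.833 × 10^6 ft³.
Over A = 1.35 mi², depth = V / A = 1.54 in.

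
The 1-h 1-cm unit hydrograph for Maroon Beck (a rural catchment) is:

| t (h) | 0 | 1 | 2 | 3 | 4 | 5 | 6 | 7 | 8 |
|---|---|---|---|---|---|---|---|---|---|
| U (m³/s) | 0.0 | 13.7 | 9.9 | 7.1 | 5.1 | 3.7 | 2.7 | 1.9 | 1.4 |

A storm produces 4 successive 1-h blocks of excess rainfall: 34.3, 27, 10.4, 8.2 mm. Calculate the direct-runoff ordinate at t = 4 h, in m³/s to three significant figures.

By discrete convolution, Q_j = Σ (P_i / 10 mm) · U_{j−i}.
At t = 4 h (j=4): Q = (34.3/10)·5.1 + (27/10)·7.1 + (10.4/10)·9.9 + (8.2/10)·13.7 = 58.2 m³/s.

Q ≈ 58.2 m³/s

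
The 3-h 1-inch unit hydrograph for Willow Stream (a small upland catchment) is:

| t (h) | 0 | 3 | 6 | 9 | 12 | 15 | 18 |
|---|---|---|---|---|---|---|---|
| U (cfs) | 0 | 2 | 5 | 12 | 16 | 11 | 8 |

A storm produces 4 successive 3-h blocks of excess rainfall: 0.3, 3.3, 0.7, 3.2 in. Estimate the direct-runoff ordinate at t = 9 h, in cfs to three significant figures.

Q ≈ 21.5 cfs

By discrete convolution, Q_j = Σ (P_i / 1 in) · U_{j−i}.
At t = 9 h (j=3): Q = (0.3/1)·12 + (3.3/1)·5 + (0.7/1)·2 + (3.2/1)·0 = 21.5 cfs.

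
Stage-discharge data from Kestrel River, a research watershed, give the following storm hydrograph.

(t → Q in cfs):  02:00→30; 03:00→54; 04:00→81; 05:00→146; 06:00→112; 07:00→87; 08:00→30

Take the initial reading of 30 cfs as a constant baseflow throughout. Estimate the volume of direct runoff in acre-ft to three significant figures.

V ≈ 27.3 acre-ft

Direct-runoff ordinates (Q − Q_b): 0.0, 24.0, 51.0, 116.0, 82.0, 57.0, 0.0 cfs.
ΣQ_DR = 330.0 cfs.
With Δt = 1 h = 3600 s, V = ΣQ_DR · Δt = 330.0 × 3600 = 1.19 × 10^6 ft³ = 27.3 acre-ft.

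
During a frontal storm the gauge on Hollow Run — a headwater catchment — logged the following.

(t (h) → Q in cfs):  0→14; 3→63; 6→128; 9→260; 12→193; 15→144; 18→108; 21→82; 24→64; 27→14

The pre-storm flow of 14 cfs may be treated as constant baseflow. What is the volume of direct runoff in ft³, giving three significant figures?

Direct-runoff ordinates (Q − Q_b): 0.0, 49.0, 114.0, 246.0, 179.0, 130.0, 94.0, 68.0, 50.0, 0.0 cfs.
ΣQ_DR = 930.0 cfs.
With Δt = 3 h = 10800 s, V = ΣQ_DR · Δt = 930.0 × 10800 = 1.00 × 10^7 ft³.

V ≈ 1.00 × 10^7 ft³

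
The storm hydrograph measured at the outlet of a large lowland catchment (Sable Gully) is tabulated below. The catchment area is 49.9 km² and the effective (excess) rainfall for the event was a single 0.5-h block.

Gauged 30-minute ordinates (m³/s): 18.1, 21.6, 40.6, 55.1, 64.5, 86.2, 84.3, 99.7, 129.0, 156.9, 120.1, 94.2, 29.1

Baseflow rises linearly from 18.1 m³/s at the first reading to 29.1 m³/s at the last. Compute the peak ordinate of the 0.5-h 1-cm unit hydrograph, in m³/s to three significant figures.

U_p ≈ 52.3 m³/s

Direct runoff: 0.00, 2.58, 20.67, 34.25, 42.73, 63.52, 60.70, 75.18, 103.57, 130.55, 92.83, 66.02, 0.00 m³/s; ΣQ_DR = 692.6 m³/s, peak = 130.55 m³/s.
Runoff depth d = ΣQ_DR·Δt / A = 692.6 × 1800 / (49.9 km²) = 24.98 mm.
The 1-cm UH is the DRH scaled by (10 mm)/d, so U_p = 130.55 × 10/24.98 = 52.3 m³/s.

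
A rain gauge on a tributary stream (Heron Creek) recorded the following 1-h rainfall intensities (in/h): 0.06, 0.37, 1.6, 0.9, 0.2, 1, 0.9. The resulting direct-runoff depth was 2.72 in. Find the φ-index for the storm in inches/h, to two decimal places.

Only the 4 blocks with intensity above φ contribute runoff: 1.6, 0.9, 1, 0.9 in/h.
Σ(I−φ)·Δt = d  ⇒  (1.6+0.9+1+0.9 − 4φ)·1 = 2.72
φ = (4.400 − 2.72/1) / 4 = 0.42 in/h.

φ ≈ 0.42 in/h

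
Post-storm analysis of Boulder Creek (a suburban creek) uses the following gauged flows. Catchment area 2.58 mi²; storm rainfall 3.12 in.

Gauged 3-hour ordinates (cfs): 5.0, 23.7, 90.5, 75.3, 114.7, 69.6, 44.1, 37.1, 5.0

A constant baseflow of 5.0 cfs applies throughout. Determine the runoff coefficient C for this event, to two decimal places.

ΣQ_DR = 420.0 cfs; V = ΣQ_DR·Δt = 4.536 × 10^6 ft³.
Runoff depth d = V / A = 0.7568 in.
C = d / P = 0.7568 / 3.12 = 0.24.

C ≈ 0.24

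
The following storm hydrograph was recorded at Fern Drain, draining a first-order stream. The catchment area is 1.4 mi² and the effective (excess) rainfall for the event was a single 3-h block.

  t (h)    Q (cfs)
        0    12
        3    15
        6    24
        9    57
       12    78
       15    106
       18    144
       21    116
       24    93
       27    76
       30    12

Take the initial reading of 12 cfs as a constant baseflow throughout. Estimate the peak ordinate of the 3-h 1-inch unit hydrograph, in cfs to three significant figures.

U_p ≈ 66.1 cfs

Direct runoff: 0.0, 3.0, 12.0, 45.0, 66.0, 94.0, 132.0, 104.0, 81.0, 64.0, 0.0 cfs; ΣQ_DR = 601.0 cfs, peak = 132.0 cfs.
Runoff depth d = ΣQ_DR·Δt / A = 601.0 × 10800 / (1.4 mi²) = 1.996 in.
The 1-inch UH is the DRH scaled by (1 in)/d, so U_p = 132.0 × 1/1.996 = 66.1 cfs.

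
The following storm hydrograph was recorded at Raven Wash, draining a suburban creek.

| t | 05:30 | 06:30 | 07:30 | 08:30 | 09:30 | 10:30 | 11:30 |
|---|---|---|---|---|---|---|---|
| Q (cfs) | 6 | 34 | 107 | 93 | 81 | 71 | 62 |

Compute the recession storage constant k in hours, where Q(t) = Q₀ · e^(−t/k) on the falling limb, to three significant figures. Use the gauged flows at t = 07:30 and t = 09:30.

k ≈ 7.18 h

On the falling limb, Q drops from 107 to 81 cfs between t = 07:30 and t = 09:30 (Δt = 2 h).
k = −Δt / ln(Q₂/Q₁) = −2 / ln(81/107) = 7.18 h.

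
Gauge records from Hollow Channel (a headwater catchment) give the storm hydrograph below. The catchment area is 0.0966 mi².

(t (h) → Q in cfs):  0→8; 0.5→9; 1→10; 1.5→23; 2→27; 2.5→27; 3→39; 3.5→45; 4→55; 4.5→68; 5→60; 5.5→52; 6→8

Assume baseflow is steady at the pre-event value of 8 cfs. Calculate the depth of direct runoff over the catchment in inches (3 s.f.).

d ≈ 2.62 in

Direct runoff: 0.0, 1.0, 2.0, 15.0, 19.0, 19.0, 31.0, 37.0, 47.0, 60.0, 52.0, 44.0, 0.0 cfs; ΣQ_DR = 327.0 cfs.
V = ΣQ_DR · Δt = 327.0 × 1800 s = 5.886 × 10^5 ft³.
Over A = 0.0966 mi², depth = V / A = 2.62 in.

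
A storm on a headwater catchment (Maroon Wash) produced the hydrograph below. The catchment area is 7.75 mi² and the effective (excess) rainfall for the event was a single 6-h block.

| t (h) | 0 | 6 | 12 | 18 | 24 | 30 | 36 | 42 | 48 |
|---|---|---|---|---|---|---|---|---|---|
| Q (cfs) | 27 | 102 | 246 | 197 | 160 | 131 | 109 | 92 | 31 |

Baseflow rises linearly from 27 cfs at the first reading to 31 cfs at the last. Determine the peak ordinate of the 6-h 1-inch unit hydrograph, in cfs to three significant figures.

Direct runoff: 0.00, 74.50, 218.00, 168.50, 131.00, 101.50, 79.00, 61.50, 0.00 cfs; ΣQ_DR = 834.0 cfs, peak = 218.00 cfs.
Runoff depth d = ΣQ_DR·Δt / A = 834.0 × 21600 / (7.75 mi²) = 1.001 in.
The 1-inch UH is the DRH scaled by (1 in)/d, so U_p = 218.00 × 1/1.001 = 218 cfs.

U_p ≈ 218 cfs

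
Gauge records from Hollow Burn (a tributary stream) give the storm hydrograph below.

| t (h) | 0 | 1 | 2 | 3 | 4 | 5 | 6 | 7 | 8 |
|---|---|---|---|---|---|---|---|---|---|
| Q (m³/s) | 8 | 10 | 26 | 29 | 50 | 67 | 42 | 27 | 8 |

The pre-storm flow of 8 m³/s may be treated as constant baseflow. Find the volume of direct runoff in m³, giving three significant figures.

Direct-runoff ordinates (Q − Q_b): 0.0, 2.0, 18.0, 21.0, 42.0, 59.0, 34.0, 19.0, 0.0 m³/s.
ΣQ_DR = 195.0 m³/s.
With Δt = 1 h = 3600 s, V = ΣQ_DR · Δt = 195.0 × 3600 = 7.02 × 10^5 m³.

V ≈ 7.02 × 10^5 m³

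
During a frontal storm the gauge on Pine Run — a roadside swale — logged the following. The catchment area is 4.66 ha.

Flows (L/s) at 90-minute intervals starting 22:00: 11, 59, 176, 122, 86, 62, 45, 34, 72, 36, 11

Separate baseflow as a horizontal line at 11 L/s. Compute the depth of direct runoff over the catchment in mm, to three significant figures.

d ≈ 68.7 mm

Direct runoff: 0.0, 48.0, 165.0, 111.0, 75.0, 51.0, 34.0, 23.0, 61.0, 25.0, 0.0 L/s; ΣQ_DR = 593.0 L/s.
V = ΣQ_DR · Δt = 593.0 × 5400 s = 3.202 × 10^6 L.
Over A = 4.66 ha, depth = V / A = 68.7 mm.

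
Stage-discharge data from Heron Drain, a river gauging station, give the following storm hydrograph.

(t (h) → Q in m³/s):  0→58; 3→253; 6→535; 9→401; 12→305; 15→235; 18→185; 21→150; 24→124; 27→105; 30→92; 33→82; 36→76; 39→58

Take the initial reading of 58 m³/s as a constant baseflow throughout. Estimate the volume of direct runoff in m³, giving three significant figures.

Direct-runoff ordinates (Q − Q_b): 0.0, 195.0, 477.0, 343.0, 247.0, 177.0, 127.0, 92.0, 66.0, 47.0, 34.0, 24.0, 18.0, 0.0 m³/s.
ΣQ_DR = 1847 m³/s.
With Δt = 3 h = 10800 s, V = ΣQ_DR · Δt = 1847 × 10800 = 1.99 × 10^7 m³.

V ≈ 1.99 × 10^7 m³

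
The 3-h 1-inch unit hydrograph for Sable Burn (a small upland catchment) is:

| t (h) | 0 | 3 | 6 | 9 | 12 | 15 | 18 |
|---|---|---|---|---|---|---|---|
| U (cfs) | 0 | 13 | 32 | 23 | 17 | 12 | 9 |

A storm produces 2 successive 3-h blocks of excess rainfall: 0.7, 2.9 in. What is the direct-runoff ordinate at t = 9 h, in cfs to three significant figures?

Q ≈ 109 cfs

By discrete convolution, Q_j = Σ (P_i / 1 in) · U_{j−i}.
At t = 9 h (j=3): Q = (0.7/1)·23 + (2.9/1)·32 = 109 cfs.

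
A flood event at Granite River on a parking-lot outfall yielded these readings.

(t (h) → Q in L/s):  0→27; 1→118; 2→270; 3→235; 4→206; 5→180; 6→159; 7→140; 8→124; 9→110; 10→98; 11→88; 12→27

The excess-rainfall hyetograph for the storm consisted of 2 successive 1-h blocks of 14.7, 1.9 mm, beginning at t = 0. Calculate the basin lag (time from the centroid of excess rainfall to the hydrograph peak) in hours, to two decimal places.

t_L ≈ 1.39 h

Centroid of excess rainfall: t_c = Σ P_i·t̄_i / ΣP_i = 0.6145 h (block centres at 0.5, 1.5 h).
Hydrograph peak occurs at t = 2 h, so basin lag t_L = 2 − 0.6145 = 1.39 h.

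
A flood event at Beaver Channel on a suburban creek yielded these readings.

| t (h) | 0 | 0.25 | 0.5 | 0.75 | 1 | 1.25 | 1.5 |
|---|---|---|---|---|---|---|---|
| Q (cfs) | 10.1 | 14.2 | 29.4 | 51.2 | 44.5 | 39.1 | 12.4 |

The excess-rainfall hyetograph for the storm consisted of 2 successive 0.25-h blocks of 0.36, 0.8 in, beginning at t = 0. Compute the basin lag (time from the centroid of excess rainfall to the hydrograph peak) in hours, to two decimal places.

Centroid of excess rainfall: t_c = Σ P_i·t̄_i / ΣP_i = 0.2974 h (block centres at 0.125, 0.375 h).
Hydrograph peak occurs at t = 0.75 h, so basin lag t_L = 0.75 − 0.2974 = 0.45 h.

t_L ≈ 0.45 h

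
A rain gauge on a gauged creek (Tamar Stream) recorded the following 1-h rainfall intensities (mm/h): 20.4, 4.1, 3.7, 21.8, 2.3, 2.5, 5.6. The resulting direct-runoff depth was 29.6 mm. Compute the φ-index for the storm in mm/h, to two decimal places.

φ ≈ 6.30 mm/h

Only the 2 blocks with intensity above φ contribute runoff: 20.4, 21.8 mm/h.
Σ(I−φ)·Δt = d  ⇒  (20.4+21.8 − 2φ)·1 = 29.6
φ = (42.20 − 29.6/1) / 2 = 6.30 mm/h.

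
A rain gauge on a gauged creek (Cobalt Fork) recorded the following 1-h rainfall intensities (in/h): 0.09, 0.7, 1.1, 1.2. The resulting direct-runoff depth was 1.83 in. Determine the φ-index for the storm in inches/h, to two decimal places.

Only the 3 blocks with intensity above φ contribute runoff: 0.7, 1.1, 1.2 in/h.
Σ(I−φ)·Δt = d  ⇒  (0.7+1.1+1.2 − 3φ)·1 = 1.83
φ = (3.000 − 1.83/1) / 3 = 0.39 in/h.

φ ≈ 0.39 in/h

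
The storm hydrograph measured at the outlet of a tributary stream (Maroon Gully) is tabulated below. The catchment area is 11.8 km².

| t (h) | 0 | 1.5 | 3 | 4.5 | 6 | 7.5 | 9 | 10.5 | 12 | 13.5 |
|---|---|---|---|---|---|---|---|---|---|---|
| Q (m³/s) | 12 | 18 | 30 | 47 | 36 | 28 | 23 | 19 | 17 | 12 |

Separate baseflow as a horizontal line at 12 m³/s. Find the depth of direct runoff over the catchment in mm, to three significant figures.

Direct runoff: 0.0, 6.0, 18.0, 35.0, 24.0, 16.0, 11.0, 7.0, 5.0, 0.0 m³/s; ΣQ_DR = 122.0 m³/s.
V = ΣQ_DR · Δt = 122.0 × 5400 s = 6.588 × 10^5 m³.
Over A = 11.8 km², depth = V / A = 55.8 mm.

d ≈ 55.8 mm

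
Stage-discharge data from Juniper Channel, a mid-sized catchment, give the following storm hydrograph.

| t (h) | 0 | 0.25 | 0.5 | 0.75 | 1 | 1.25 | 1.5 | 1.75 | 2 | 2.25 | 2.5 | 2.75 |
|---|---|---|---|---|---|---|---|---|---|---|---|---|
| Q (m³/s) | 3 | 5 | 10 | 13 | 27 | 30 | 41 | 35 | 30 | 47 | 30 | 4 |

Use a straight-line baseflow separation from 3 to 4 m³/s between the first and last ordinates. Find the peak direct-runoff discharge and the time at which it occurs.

Subtracting baseflow gives direct-runoff ordinates: 0.00, 1.91, 6.82, 9.73, 23.64, 26.55, 37.45, 31.36, 26.27, 43.18, 26.09, 0.00 m³/s.
The maximum is 43.18 m³/s, occurring at the reading for t = 2.25 h.

Q_p = 43.18 m³/s at t = 2.25 h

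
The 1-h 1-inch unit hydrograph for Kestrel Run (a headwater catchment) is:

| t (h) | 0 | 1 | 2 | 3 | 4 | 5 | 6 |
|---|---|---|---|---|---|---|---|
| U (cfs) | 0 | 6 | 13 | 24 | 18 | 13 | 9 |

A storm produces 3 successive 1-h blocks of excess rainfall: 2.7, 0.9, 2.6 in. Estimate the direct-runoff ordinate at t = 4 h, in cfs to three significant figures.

Q ≈ 104 cfs

By discrete convolution, Q_j = Σ (P_i / 1 in) · U_{j−i}.
At t = 4 h (j=4): Q = (2.7/1)·18 + (0.9/1)·24 + (2.6/1)·13 = 104 cfs.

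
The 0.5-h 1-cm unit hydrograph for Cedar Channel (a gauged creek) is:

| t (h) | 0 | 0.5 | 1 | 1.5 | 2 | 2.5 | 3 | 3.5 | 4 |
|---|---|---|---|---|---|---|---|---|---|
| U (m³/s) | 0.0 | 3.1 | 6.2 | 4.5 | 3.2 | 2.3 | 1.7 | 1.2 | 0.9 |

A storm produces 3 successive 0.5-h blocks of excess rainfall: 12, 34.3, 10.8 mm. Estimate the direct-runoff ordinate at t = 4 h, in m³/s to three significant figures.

Q ≈ 7.03 m³/s

By discrete convolution, Q_j = Σ (P_i / 10 mm) · U_{j−i}.
At t = 4 h (j=8): Q = (12/10)·0.9 + (34.3/10)·1.2 + (10.8/10)·1.7 = 7.03 m³/s.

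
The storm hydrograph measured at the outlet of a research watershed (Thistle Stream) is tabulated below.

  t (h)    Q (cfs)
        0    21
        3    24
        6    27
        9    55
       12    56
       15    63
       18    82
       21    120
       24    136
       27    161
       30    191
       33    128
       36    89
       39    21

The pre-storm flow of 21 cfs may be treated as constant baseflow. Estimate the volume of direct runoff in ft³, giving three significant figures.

Direct-runoff ordinates (Q − Q_b): 0.0, 3.0, 6.0, 34.0, 35.0, 42.0, 61.0, 99.0, 115.0, 140.0, 170.0, 107.0, 68.0, 0.0 cfs.
ΣQ_DR = 880.0 cfs.
With Δt = 3 h = 10800 s, V = ΣQ_DR · Δt = 880.0 × 10800 = 9.50 × 10^6 ft³.

V ≈ 9.50 × 10^6 ft³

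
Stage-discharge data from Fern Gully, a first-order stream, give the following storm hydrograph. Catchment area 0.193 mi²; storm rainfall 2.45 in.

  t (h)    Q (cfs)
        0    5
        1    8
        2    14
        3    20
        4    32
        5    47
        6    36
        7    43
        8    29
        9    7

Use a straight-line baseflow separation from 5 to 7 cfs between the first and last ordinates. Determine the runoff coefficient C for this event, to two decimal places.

C ≈ 0.59

ΣQ_DR = 181.0 cfs; V = ΣQ_DR·Δt = 6.516 × 10^5 ft³.
Runoff depth d = V / A = 1.453 in.
C = d / P = 1.453 / 2.45 = 0.59.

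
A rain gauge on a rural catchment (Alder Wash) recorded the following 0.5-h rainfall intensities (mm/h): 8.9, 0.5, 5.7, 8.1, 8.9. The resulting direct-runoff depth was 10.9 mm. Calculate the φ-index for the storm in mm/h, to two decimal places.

φ ≈ 2.45 mm/h

Only the 4 blocks with intensity above φ contribute runoff: 8.9, 5.7, 8.1, 8.9 mm/h.
Σ(I−φ)·Δt = d  ⇒  (8.9+5.7+8.1+8.9 − 4φ)·0.5 = 10.9
φ = (31.60 − 10.9/0.5) / 4 = 2.45 mm/h.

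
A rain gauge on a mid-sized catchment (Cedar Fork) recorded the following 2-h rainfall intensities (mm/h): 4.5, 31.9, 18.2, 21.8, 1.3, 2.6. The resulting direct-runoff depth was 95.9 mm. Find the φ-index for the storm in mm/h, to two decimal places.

Only the 3 blocks with intensity above φ contribute runoff: 31.9, 18.2, 21.8 mm/h.
Σ(I−φ)·Δt = d  ⇒  (31.9+18.2+21.8 − 3φ)·2 = 95.9
φ = (71.90 − 95.9/2) / 3 = 7.98 mm/h.

φ ≈ 7.98 mm/h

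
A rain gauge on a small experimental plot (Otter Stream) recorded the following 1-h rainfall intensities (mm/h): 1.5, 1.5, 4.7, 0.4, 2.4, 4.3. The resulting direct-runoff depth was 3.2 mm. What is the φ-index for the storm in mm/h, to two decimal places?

φ ≈ 2.90 mm/h

Only the 2 blocks with intensity above φ contribute runoff: 4.7, 4.3 mm/h.
Σ(I−φ)·Δt = d  ⇒  (4.7+4.3 − 2φ)·1 = 3.2
φ = (9.000 − 3.2/1) / 2 = 2.90 mm/h.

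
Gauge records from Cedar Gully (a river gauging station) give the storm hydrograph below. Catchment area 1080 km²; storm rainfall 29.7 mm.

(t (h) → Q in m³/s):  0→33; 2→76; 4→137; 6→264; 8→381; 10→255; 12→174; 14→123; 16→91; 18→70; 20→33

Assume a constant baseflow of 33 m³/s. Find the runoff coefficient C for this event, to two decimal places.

C ≈ 0.29

ΣQ_DR = 1274 m³/s; V = ΣQ_DR·Δt = 9.173 × 10^6 m³.
Runoff depth d = V / A = 8.493 mm.
C = d / P = 8.493 / 29.7 = 0.29.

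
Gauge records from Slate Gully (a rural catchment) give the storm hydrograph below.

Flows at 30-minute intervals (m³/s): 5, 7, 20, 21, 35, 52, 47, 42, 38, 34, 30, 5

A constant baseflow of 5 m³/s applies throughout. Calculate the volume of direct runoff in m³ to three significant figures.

V ≈ 4.97 × 10^5 m³

Direct-runoff ordinates (Q − Q_b): 0.0, 2.0, 15.0, 16.0, 30.0, 47.0, 42.0, 37.0, 33.0, 29.0, 25.0, 0.0 m³/s.
ΣQ_DR = 276.0 m³/s.
With Δt = 0.5 h = 1800 s, V = ΣQ_DR · Δt = 276.0 × 1800 = 4.97 × 10^5 m³.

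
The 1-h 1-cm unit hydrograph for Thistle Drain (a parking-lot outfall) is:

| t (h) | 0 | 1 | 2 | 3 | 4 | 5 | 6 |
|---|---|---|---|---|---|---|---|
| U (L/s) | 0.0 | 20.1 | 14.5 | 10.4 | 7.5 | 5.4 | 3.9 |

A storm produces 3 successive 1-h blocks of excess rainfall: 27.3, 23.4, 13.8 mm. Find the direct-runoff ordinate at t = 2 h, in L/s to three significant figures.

By discrete convolution, Q_j = Σ (P_i / 10 mm) · U_{j−i}.
At t = 2 h (j=2): Q = (27.3/10)·14.5 + (23.4/10)·20.1 + (13.8/10)·0.0 = 86.6 L/s.

Q ≈ 86.6 L/s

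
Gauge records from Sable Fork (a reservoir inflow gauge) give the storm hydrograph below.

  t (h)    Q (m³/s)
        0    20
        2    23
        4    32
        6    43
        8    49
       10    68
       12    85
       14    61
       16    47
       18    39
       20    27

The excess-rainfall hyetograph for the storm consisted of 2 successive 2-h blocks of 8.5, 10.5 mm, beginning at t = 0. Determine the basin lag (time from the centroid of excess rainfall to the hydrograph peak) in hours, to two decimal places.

Centroid of excess rainfall: t_c = Σ P_i·t̄_i / ΣP_i = 2.1053 h (block centres at 1, 3 h).
Hydrograph peak occurs at t = 12 h, so basin lag t_L = 12 − 2.1053 = 9.89 h.

t_L ≈ 9.89 h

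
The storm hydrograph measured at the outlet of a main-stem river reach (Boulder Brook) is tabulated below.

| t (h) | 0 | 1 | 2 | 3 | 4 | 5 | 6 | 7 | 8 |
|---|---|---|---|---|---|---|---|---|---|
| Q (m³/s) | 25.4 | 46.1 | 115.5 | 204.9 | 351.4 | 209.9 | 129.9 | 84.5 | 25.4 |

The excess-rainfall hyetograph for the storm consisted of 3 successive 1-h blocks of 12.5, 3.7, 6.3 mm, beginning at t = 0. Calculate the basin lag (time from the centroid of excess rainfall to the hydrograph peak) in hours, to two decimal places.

Centroid of excess rainfall: t_c = Σ P_i·t̄_i / ΣP_i = 1.2244 h (block centres at 0.5, 1.5, 2.5 h).
Hydrograph peak occurs at t = 4 h, so basin lag t_L = 4 − 1.2244 = 2.78 h.

t_L ≈ 2.78 h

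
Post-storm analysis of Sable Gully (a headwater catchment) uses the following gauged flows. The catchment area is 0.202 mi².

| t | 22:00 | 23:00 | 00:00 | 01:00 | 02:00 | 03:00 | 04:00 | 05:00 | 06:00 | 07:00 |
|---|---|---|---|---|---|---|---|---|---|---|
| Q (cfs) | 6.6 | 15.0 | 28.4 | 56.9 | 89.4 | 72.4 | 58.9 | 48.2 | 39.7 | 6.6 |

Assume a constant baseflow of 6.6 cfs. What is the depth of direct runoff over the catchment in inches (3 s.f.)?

Direct runoff: 0.0, 8.4, 21.8, 50.3, 82.8, 65.8, 52.3, 41.6, 33.1, 0.0 cfs; ΣQ_DR = 356.1 cfs.
V = ΣQ_DR · Δt = 356.1 × 3600 s = 1.282 × 10^6 ft³.
Over A = 0.202 mi², depth = V / A = 2.73 in.

d ≈ 2.73 in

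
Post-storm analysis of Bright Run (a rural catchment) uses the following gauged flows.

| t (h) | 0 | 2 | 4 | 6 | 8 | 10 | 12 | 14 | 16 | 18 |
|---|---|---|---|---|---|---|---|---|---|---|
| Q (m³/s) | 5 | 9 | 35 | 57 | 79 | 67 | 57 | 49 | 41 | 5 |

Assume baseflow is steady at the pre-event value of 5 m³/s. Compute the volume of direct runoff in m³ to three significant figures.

Direct-runoff ordinates (Q − Q_b): 0.0, 4.0, 30.0, 52.0, 74.0, 62.0, 52.0, 44.0, 36.0, 0.0 m³/s.
ΣQ_DR = 354.0 m³/s.
With Δt = 2 h = 7200 s, V = ΣQ_DR · Δt = 354.0 × 7200 = 2.55 × 10^6 m³.

V ≈ 2.55 × 10^6 m³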